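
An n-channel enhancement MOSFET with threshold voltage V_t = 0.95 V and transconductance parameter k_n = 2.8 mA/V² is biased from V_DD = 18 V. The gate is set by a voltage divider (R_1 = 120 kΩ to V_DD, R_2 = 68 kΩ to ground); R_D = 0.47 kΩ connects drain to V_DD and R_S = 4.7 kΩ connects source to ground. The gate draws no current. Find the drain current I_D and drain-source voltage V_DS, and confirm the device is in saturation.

I_D ≈ 1 mA, V_DS ≈ 13 V

V_G = V_DD·R_2/(R_1+R_2) = 18×68/188 = 6.51 V.
Assume saturation: I_D = (k_n/2)(V_GS − V_t)² with V_GS = V_G − I_D·R_S = 6.51 − 4.7·I_D.
Substituting gives 30.9·I_D² − 74.2·I_D + 43.3 = 0, with roots I_D = 1 or 1.4 mA.
The root I_D = 1.4 mA gives V_GS = -0.0484 V ≤ V_t, so take I_D = 1 mA.
Then V_GS = 1.8 V and V_DS = V_DD − I_D(R_D+R_S) = 18 − 1×5.17 = 12.8 V.
Saturation requires V_DS ≥ V_GS − V_t = 0.846 V; 12.8 ≥ 0.846 ✓.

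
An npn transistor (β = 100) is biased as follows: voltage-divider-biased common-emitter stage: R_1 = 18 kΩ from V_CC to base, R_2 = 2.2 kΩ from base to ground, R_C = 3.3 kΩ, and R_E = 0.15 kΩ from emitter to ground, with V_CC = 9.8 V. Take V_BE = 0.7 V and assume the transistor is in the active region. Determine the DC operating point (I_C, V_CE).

Thevenize the base divider: V_Th = V_CC·R_2/(R_1+R_2) = 9.8×2.2/20.2 = 1.07 V, R_Th = R_1‖R_2 = 1.96 kΩ.
Base-emitter loop: V_Th = I_B·R_Th + V_BE + (β+1)I_B·R_E, so I_B = (1.07 − 0.7) / (1.96 + 101×0.15) = 0.0215 mA.
I_C = β·I_B = 100×0.0215 = 2.15 mA, and I_E = (β+1)I_B = 2.17 mA.
V_CE = V_CC − I_C·R_C − I_E·R_E = 9.8 − 2.15×3.3 − 2.17×0.15 = 2.39 V.
V_CE = 2.39 V > 0.2 V confirms active-region operation.

I_C ≈ 2.1 mA, V_CE ≈ 2.4 V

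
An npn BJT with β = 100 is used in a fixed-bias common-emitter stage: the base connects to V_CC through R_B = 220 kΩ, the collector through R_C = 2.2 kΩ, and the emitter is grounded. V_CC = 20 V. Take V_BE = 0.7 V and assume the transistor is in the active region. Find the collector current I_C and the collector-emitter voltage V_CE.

I_C ≈ 8.8 mA, V_CE ≈ 0.7 V

Base loop: V_CC = I_B·R_B + V_BE, so I_B = (20 − 0.7)/220 kΩ = 0.0877 mA.
In the active region I_C = β·I_B = 100 × 0.0877 = 8.77 mA.
Collector loop: V_CE = V_CC − I_C·R_C = 20 − 8.77×2.2 = 0.7 V.
Since V_CE = 0.7 V > V_CE(sat) ≈ 0.2 V, the transistor is in the active region as assumed.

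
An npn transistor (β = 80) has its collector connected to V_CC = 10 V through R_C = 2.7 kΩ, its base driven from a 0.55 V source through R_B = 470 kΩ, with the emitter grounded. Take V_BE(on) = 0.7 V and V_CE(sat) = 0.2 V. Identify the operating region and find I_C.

V_BB = 0.55 V ≤ V_BE(on) = 0.7 V, so the base-emitter junction is not forward biased.
The transistor is in cutoff: I_B = I_C = 0.

cutoff; I_C ≈ 0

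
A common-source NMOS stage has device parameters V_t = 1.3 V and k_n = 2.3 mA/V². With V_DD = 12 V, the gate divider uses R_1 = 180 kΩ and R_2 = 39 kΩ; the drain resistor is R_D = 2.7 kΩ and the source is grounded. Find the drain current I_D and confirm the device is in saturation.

V_G = V_DD·R_2/(R_1+R_2) = 12×39/219 = 2.14 V. With the source grounded, V_GS = V_G = 2.14 V.
Assume saturation: I_D = (k_n/2)(V_GS − V_t)² = (2.3/2)×(2.14 − 1.3)² = 1.15×0.837² = 0.806 mA.
V_DS = V_DD − I_D·R_D = 12 − 0.806×2.7 = 9.82 V.
Saturation requires V_DS ≥ V_GS − V_t = 0.837 V; 9.82 ≥ 0.837 ✓.

I_D ≈ 0.81 mA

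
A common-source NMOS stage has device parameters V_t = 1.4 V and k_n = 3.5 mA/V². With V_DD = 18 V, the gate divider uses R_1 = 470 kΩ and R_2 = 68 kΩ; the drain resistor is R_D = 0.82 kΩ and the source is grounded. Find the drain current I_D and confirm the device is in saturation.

V_G = V_DD·R_2/(R_1+R_2) = 18×68/538 = 2.28 V. With the source grounded, V_GS = V_G = 2.28 V.
Assume saturation: I_D = (k_n/2)(V_GS − V_t)² = (3.5/2)×(2.28 − 1.4)² = 1.75×0.875² = 1.34 mA.
V_DS = V_DD − I_D·R_D = 18 − 1.34×0.82 = 16.9 V.
Saturation requires V_DS ≥ V_GS − V_t = 0.875 V; 16.9 ≥ 0.875 ✓.

I_D ≈ 1.3 mA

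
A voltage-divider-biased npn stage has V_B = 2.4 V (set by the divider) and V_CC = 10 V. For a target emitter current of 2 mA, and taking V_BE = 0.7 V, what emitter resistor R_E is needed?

V_E = V_B − V_BE = 2.4 − 0.7 = 1.7 V.
R_E = V_E / I_E = 1.7 / 2 = 0.85 kΩ.

R_E ≈ 0.85 kΩ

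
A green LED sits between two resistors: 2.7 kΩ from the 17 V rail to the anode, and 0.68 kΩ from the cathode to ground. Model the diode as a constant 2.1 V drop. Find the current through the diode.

The two resistors are in series with the diode, so KVL gives 17 = I·2.7 + 2.1 + I·0.68.
I = (17 − 2.1) / (2.7 + 0.68) kΩ = 14.9 / 3.38 = 4.41 mA.

I ≈ 4.4 mA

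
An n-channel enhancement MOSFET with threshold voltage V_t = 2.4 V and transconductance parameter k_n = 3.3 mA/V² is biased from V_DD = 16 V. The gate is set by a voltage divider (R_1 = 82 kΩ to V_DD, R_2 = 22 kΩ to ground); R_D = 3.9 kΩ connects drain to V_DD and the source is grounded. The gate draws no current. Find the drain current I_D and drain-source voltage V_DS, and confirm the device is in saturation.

I_D ≈ 1.6 mA, V_DS ≈ 9.8 V

V_G = V_DD·R_2/(R_1+R_2) = 16×22/104 = 3.38 V. With the source grounded, V_GS = V_G = 3.38 V.
Assume saturation: I_D = (k_n/2)(V_GS − V_t)² = (3.3/2)×(3.38 − 2.4)² = 1.65×0.985² = 1.6 mA.
V_DS = V_DD − I_D·R_D = 16 − 1.6×3.9 = 9.76 V.
Saturation requires V_DS ≥ V_GS − V_t = 0.985 V; 9.76 ≥ 0.985 ✓.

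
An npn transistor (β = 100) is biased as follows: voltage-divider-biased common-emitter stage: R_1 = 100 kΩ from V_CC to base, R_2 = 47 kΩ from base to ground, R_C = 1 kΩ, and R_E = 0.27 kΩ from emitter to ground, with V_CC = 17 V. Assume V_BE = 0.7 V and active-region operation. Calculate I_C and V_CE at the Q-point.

I_C ≈ 8 mA, V_CE ≈ 6.8 V

Thevenize the base divider: V_Th = V_CC·R_2/(R_1+R_2) = 17×47/147 = 5.44 V, R_Th = R_1‖R_2 = 32 kΩ.
Base-emitter loop: V_Th = I_B·R_Th + V_BE + (β+1)I_B·R_E, so I_B = (5.44 − 0.7) / (32 + 101×0.27) = 0.0799 mA.
I_C = β·I_B = 100×0.0799 = 7.99 mA, and I_E = (β+1)I_B = 8.07 mA.
V_CE = V_CC − I_C·R_C − I_E·R_E = 17 − 7.99×1 − 8.07×0.27 = 6.83 V.
V_CE = 6.83 V > 0.2 V confirms active-region operation.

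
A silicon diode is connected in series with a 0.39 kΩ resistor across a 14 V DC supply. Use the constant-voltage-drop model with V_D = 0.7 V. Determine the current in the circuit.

I ≈ 34 mA

KVL around the loop: 14 = V_D + I·R = 0.7 + I × 0.39 kΩ.
So I = (14 − 0.7) / 0.39 kΩ = 13.3 / 0.39 = 34.1 mA.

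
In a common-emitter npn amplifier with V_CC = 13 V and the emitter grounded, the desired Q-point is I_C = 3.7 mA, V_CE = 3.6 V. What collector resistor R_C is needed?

R_C ≈ 2.5 kΩ

Collector loop: V_CC = I_C·R_C + V_CE.
R_C = (V_CC − V_CE)/I_C = (13 − 3.6)/3.7 = 2.54 kΩ.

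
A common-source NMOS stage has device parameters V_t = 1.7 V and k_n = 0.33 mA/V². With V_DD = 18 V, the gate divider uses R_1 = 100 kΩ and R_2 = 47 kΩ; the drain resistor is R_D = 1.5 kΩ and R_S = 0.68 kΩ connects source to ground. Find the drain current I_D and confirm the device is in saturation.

I_D ≈ 1.5 mA

V_G = V_DD·R_2/(R_1+R_2) = 18×47/147 = 5.76 V.
Assume saturation: I_D = (k_n/2)(V_GS − V_t)² with V_GS = V_G − I_D·R_S = 5.76 − 0.68·I_D.
Substituting gives 0.0763·I_D² − 1.91·I_D + 2.71 = 0, with roots I_D = 1.51 or 23.5 mA.
The root I_D = 23.5 mA gives V_GS = -10.2 V ≤ V_t, so take I_D = 1.51 mA.
Then V_GS = 4.73 V and V_DS = V_DD − I_D(R_D+R_S) = 18 − 1.51×2.18 = 14.7 V.
Saturation requires V_DS ≥ V_GS − V_t = 3.03 V; 14.7 ≥ 3.03 ✓.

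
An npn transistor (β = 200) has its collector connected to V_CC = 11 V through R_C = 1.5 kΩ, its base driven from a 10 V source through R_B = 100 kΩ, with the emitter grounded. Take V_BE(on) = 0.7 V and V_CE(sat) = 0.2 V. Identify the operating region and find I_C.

saturation; I_C ≈ 7.2 mA

Assume active: I_B = (10 − 0.7)/100 = 0.093 mA, giving I_C = β·I_B = 18.6 mA.
But then V_CE = 11 − 18.6×1.5 = -16.9 V < V_CE(sat) = 0.2 V — impossible in the active region.
So the transistor is saturated. With V_CE = 0.2 V, I_C = (V_CC − 0.2)/R_C = 10.8/1.5 = 7.2 mA.
Check: β·I_B = 18.6 mA > I_C = 7.2 mA, confirming saturation.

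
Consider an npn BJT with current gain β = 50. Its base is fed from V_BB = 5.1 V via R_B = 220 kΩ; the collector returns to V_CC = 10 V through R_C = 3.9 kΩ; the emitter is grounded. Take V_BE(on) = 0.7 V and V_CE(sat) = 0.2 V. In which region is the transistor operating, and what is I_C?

Assume active. Base-emitter loop: I_B = (V_BB − V_BE)/R_B = (5.1 − 0.7)/220 = 0.02 mA.
I_C = β·I_B = 50×0.02 = 1 mA.
V_CE = V_CC − I_C·R_C = 10 − 1×3.9 = 6.1 V > V_CE(sat), so the active-region assumption holds.

active; I_C ≈ 1 mA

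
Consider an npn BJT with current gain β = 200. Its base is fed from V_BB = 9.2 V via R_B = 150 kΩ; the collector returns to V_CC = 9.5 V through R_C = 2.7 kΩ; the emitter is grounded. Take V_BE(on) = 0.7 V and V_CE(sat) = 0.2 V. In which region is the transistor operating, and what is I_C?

Assume active: I_B = (9.2 − 0.7)/150 = 0.0567 mA, giving I_C = β·I_B = 11.3 mA.
But then V_CE = 9.5 − 11.3×2.7 = -21.1 V < V_CE(sat) = 0.2 V — impossible in the active region.
So the transistor is saturated. With V_CE = 0.2 V, I_C = (V_CC − 0.2)/R_C = 9.3/2.7 = 3.44 mA.
Check: β·I_B = 11.3 mA > I_C = 3.44 mA, confirming saturation.

saturation; I_C ≈ 3.4 mA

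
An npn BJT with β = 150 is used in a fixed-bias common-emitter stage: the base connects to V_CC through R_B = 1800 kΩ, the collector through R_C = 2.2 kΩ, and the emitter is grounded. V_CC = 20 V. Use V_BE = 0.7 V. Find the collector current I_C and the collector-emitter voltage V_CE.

Base loop: V_CC = I_B·R_B + V_BE, so I_B = (20 − 0.7)/1800 kΩ = 0.0107 mA.
In the active region I_C = β·I_B = 150 × 0.0107 = 1.61 mA.
Collector loop: V_CE = V_CC − I_C·R_C = 20 − 1.61×2.2 = 16.5 V.
Since V_CE = 16.5 V > V_CE(sat) ≈ 0.2 V, the transistor is in the active region as assumed.

I_C ≈ 1.6 mA, V_CE ≈ 16 V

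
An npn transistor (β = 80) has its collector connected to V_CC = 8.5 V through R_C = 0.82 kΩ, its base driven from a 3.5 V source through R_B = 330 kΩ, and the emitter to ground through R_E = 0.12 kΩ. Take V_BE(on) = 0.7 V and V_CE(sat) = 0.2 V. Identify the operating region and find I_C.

Assume active. Base-emitter loop: I_B = (V_BB − V_BE)/(R_B + (β+1)R_E) = (3.5 − 0.7)/(330 + 81×0.12) = 0.00824 mA.
I_C = β·I_B = 80×0.00824 = 0.659 mA.
V_CE = V_CC − I_C·R_C − I_E·R_E = 8.5 − 0.659×0.82 − 0.668×0.12 = 7.88 V > V_CE(sat), so the active-region assumption holds.

active; I_C ≈ 0.66 mA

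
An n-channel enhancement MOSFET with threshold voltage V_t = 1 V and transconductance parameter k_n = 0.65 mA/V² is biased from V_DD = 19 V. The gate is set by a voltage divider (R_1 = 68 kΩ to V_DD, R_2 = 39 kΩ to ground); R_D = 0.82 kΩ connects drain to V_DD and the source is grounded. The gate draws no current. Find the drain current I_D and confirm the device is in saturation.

I_D ≈ 11 mA

V_G = V_DD·R_2/(R_1+R_2) = 19×39/107 = 6.93 V. With the source grounded, V_GS = V_G = 6.93 V.
Assume saturation: I_D = (k_n/2)(V_GS − V_t)² = (0.65/2)×(6.93 − 1)² = 0.325×5.93² = 11.4 mA.
V_DS = V_DD − I_D·R_D = 19 − 11.4×0.82 = 9.64 V.
Saturation requires V_DS ≥ V_GS − V_t = 5.93 V; 9.64 ≥ 5.93 ✓.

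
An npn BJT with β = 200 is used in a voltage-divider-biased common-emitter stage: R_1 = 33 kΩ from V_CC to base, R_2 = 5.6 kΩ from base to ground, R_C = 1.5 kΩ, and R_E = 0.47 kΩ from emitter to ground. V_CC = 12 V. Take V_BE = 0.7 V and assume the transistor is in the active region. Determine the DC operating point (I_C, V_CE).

Thevenize the base divider: V_Th = V_CC·R_2/(R_1+R_2) = 12×5.6/38.6 = 1.74 V, R_Th = R_1‖R_2 = 4.79 kΩ.
Base-emitter loop: V_Th = I_B·R_Th + V_BE + (β+1)I_B·R_E, so I_B = (1.74 − 0.7) / (4.79 + 201×0.47) = 0.0105 mA.
I_C = β·I_B = 200×0.0105 = 2.1 mA, and I_E = (β+1)I_B = 2.11 mA.
V_CE = V_CC − I_C·R_C − I_E·R_E = 12 − 2.1×1.5 − 2.11×0.47 = 7.86 V.
V_CE = 7.86 V > 0.2 V confirms active-region operation.

I_C ≈ 2.1 mA, V_CE ≈ 7.9 V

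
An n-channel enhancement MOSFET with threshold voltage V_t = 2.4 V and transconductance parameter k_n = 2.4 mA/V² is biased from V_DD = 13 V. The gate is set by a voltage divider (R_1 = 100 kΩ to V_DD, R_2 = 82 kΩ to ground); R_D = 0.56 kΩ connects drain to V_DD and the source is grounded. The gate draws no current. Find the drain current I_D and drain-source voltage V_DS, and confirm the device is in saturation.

V_G = V_DD·R_2/(R_1+R_2) = 13×82/182 = 5.86 V. With the source grounded, V_GS = V_G = 5.86 V.
Assume saturation: I_D = (k_n/2)(V_GS − V_t)² = (2.4/2)×(5.86 − 2.4)² = 1.2×3.46² = 14.3 mA.
V_DS = V_DD − I_D·R_D = 13 − 14.3×0.56 = 4.97 V.
Saturation requires V_DS ≥ V_GS − V_t = 3.46 V; 4.97 ≥ 3.46 ✓.

I_D ≈ 14 mA, V_DS ≈ 5 V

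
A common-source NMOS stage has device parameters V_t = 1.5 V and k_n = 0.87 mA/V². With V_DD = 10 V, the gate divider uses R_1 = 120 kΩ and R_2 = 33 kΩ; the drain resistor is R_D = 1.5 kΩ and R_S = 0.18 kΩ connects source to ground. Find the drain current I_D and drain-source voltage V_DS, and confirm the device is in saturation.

V_G = V_DD·R_2/(R_1+R_2) = 10×33/153 = 2.16 V.
Assume saturation: I_D = (k_n/2)(V_GS − V_t)² with V_GS = V_G − I_D·R_S = 2.16 − 0.18·I_D.
Substituting gives 0.0141·I_D² − 1.1·I_D + 0.188 = 0, with roots I_D = 0.171 or 78.1 mA.
The root I_D = 78.1 mA gives V_GS = -11.9 V ≤ V_t, so take I_D = 0.171 mA.
Then V_GS = 2.13 V and V_DS = V_DD − I_D(R_D+R_S) = 10 − 0.171×1.68 = 9.71 V.
Saturation requires V_DS ≥ V_GS − V_t = 0.626 V; 9.71 ≥ 0.626 ✓.

I_D ≈ 0.17 mA, V_DS ≈ 9.7 V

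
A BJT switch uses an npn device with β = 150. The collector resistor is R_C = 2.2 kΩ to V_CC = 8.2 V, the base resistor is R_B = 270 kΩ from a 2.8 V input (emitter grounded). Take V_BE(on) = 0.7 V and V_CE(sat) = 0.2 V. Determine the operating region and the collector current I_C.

active; I_C ≈ 1.2 mA

Assume active. Base-emitter loop: I_B = (V_BB − V_BE)/R_B = (2.8 − 0.7)/270 = 0.00778 mA.
I_C = β·I_B = 150×0.00778 = 1.17 mA.
V_CE = V_CC − I_C·R_C = 8.2 − 1.17×2.2 = 5.63 V > V_CE(sat), so the active-region assumption holds.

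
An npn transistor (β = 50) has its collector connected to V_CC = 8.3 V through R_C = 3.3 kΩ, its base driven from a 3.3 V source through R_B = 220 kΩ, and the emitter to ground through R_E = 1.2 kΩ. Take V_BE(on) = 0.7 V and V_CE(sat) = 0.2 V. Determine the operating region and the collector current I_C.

Assume active. Base-emitter loop: I_B = (V_BB − V_BE)/(R_B + (β+1)R_E) = (3.3 − 0.7)/(220 + 51×1.2) = 0.00925 mA.
I_C = β·I_B = 50×0.00925 = 0.462 mA.
V_CE = V_CC − I_C·R_C − I_E·R_E = 8.3 − 0.462×3.3 − 0.472×1.2 = 6.21 V > V_CE(sat), so the active-region assumption holds.

active; I_C ≈ 0.46 mA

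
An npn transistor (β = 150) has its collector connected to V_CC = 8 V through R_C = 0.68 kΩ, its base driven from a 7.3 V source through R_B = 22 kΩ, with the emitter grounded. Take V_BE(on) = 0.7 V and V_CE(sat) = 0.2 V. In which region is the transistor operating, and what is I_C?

saturation; I_C ≈ 11 mA

Assume active: I_B = (7.3 − 0.7)/22 = 0.3 mA, giving I_C = β·I_B = 45 mA.
But then V_CE = 8 − 45×0.68 = -22.6 V < V_CE(sat) = 0.2 V — impossible in the active region.
So the transistor is saturated. With V_CE = 0.2 V, I_C = (V_CC − 0.2)/R_C = 7.8/0.68 = 11.5 mA.
Check: β·I_B = 45 mA > I_C = 11.5 mA, confirming saturation.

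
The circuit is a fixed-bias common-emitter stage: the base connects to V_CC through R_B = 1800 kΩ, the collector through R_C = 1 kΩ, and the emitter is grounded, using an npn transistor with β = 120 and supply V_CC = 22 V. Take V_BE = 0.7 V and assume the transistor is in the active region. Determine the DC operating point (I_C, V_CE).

Base loop: V_CC = I_B·R_B + V_BE, so I_B = (22 − 0.7)/1800 kΩ = 0.0118 mA.
In the active region I_C = β·I_B = 120 × 0.0118 = 1.42 mA.
Collector loop: V_CE = V_CC − I_C·R_C = 22 − 1.42×1 = 20.6 V.
Since V_CE = 20.6 V > V_CE(sat) ≈ 0.2 V, the transistor is in the active region as assumed.

I_C ≈ 1.4 mA, V_CE ≈ 21 V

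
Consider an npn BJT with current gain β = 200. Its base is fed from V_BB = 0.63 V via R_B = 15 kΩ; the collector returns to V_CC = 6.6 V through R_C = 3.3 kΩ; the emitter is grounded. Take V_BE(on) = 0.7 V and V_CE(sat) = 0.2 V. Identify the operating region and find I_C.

V_BB = 0.63 V ≤ V_BE(on) = 0.7 V, so the base-emitter junction is not forward biased.
The transistor is in cutoff: I_B = I_C = 0.

cutoff; I_C ≈ 0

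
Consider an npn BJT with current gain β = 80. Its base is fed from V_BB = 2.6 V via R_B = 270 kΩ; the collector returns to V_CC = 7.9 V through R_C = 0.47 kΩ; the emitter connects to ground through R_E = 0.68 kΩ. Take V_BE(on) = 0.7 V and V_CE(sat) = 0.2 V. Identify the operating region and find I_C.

active; I_C ≈ 0.47 mA

Assume active. Base-emitter loop: I_B = (V_BB − V_BE)/(R_B + (β+1)R_E) = (2.6 − 0.7)/(270 + 81×0.68) = 0.00584 mA.
I_C = β·I_B = 80×0.00584 = 0.468 mA.
V_CE = V_CC − I_C·R_C − I_E·R_E = 7.9 − 0.468×0.47 − 0.473×0.68 = 7.36 V > V_CE(sat), so the active-region assumption holds.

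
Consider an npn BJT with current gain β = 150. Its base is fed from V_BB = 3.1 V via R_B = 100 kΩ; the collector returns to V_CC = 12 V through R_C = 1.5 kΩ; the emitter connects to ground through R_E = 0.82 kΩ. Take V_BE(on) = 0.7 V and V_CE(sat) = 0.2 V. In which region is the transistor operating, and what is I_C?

Assume active. Base-emitter loop: I_B = (V_BB − V_BE)/(R_B + (β+1)R_E) = (3.1 − 0.7)/(100 + 151×0.82) = 0.0107 mA.
I_C = β·I_B = 150×0.0107 = 1.61 mA.
V_CE = V_CC − I_C·R_C − I_E·R_E = 12 − 1.61×1.5 − 1.62×0.82 = 8.26 V > V_CE(sat), so the active-region assumption holds.

active; I_C ≈ 1.6 mA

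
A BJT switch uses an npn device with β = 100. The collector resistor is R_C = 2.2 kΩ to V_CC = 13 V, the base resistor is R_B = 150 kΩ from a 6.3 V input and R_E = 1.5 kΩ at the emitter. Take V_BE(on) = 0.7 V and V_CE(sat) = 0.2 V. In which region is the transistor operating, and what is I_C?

active; I_C ≈ 1.9 mA

Assume active. Base-emitter loop: I_B = (V_BB − V_BE)/(R_B + (β+1)R_E) = (6.3 − 0.7)/(150 + 101×1.5) = 0.0186 mA.
I_C = β·I_B = 100×0.0186 = 1.86 mA.
V_CE = V_CC − I_C·R_C − I_E·R_E = 13 − 1.86×2.2 − 1.88×1.5 = 6.1 V > V_CE(sat), so the active-region assumption holds.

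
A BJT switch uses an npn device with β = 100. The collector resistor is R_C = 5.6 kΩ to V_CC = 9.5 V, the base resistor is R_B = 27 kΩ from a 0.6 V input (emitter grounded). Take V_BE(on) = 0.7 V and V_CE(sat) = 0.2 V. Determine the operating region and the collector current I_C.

cutoff; I_C ≈ 0

V_BB = 0.6 V ≤ V_BE(on) = 0.7 V, so the base-emitter junction is not forward biased.
The transistor is in cutoff: I_B = I_C = 0.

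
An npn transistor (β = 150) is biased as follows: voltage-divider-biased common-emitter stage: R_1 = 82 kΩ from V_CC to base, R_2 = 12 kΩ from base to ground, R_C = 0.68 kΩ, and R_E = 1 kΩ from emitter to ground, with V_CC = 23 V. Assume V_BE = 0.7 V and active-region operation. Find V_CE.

V_CE ≈ 19 V

Thevenize the base divider: V_Th = V_CC·R_2/(R_1+R_2) = 23×12/94 = 2.94 V, R_Th = R_1‖R_2 = 10.5 kΩ.
Base-emitter loop: V_Th = I_B·R_Th + V_BE + (β+1)I_B·R_E, so I_B = (2.94 − 0.7) / (10.5 + 151×1) = 0.0138 mA.
I_C = β·I_B = 150×0.0138 = 2.08 mA, and I_E = (β+1)I_B = 2.09 mA.
V_CE = V_CC − I_C·R_C − I_E·R_E = 23 − 2.08×0.68 − 2.09×1 = 19.5 V.
V_CE = 19.5 V > 0.2 V confirms active-region operation.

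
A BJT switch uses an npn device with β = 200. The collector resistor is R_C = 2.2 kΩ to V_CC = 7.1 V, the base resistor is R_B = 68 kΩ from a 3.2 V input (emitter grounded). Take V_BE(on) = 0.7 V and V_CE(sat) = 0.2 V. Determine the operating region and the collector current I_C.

Assume active: I_B = (3.2 − 0.7)/68 = 0.0368 mA, giving I_C = β·I_B = 7.35 mA.
But then V_CE = 7.1 − 7.35×2.2 = -9.08 V < V_CE(sat) = 0.2 V — impossible in the active region.
So the transistor is saturated. With V_CE = 0.2 V, I_C = (V_CC − 0.2)/R_C = 6.9/2.2 = 3.14 mA.
Check: β·I_B = 7.35 mA > I_C = 3.14 mA, confirming saturation.

saturation; I_C ≈ 3.1 mA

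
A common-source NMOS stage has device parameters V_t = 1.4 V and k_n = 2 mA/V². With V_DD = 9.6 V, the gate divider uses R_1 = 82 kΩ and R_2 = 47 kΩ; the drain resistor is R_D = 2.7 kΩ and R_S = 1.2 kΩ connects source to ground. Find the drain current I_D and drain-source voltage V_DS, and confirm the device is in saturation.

V_G = V_DD·R_2/(R_1+R_2) = 9.6×47/129 = 3.5 V.
Assume saturation: I_D = (k_n/2)(V_GS − V_t)² with V_GS = V_G − I_D·R_S = 3.5 − 1.2·I_D.
Substituting gives 1.44·I_D² − 6.03·I_D + 4.4 = 0, with roots I_D = 0.94 or 3.25 mA.
The root I_D = 3.25 mA gives V_GS = -0.403 V ≤ V_t, so take I_D = 0.94 mA.
Then V_GS = 2.37 V and V_DS = V_DD − I_D(R_D+R_S) = 9.6 − 0.94×3.9 = 5.93 V.
Saturation requires V_DS ≥ V_GS − V_t = 0.97 V; 5.93 ≥ 0.97 ✓.

I_D ≈ 0.94 mA, V_DS ≈ 5.9 V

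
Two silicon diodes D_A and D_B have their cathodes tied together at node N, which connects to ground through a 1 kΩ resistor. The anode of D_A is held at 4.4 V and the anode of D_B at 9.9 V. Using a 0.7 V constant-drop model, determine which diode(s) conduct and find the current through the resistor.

Assume both conduct. Then node N would need to be at both 4.4−0.7 = 3.7 V and 9.9−0.7 = 9.2 V, which is impossible.
Assume only D_B conducts: V_N = 9.9 − 0.7 = 9.2 V, so I_R = 9.2/1 = 9.2 mA.
Check D_A: its anode-to-cathode voltage is 4.4 − 9.2 = -4.8 V < 0.7 V, so it is off. The assumption is consistent.

Only D_B conducts; I_R ≈ 9.2 mA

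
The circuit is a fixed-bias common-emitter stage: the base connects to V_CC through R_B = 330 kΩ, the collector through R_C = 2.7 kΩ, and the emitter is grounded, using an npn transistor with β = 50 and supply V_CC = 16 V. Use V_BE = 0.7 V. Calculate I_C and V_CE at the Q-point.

I_C ≈ 2.3 mA, V_CE ≈ 9.7 V

Base loop: V_CC = I_B·R_B + V_BE, so I_B = (16 − 0.7)/330 kΩ = 0.0464 mA.
In the active region I_C = β·I_B = 50 × 0.0464 = 2.32 mA.
Collector loop: V_CE = V_CC − I_C·R_C = 16 − 2.32×2.7 = 9.74 V.
Since V_CE = 9.74 V > V_CE(sat) ≈ 0.2 V, the transistor is in the active region as assumed.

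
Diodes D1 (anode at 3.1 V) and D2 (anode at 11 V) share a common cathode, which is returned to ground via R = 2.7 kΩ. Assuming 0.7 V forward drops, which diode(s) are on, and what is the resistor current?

Assume both conduct. Then node N would need to be at both 3.1−0.7 = 2.4 V and 11−0.7 = 10.3 V, which is impossible.
Assume only D2 conducts: V_N = 11 − 0.7 = 10.3 V, so I_R = 10.3/2.7 = 3.81 mA.
Check D1: its anode-to-cathode voltage is 3.1 − 10.3 = -7.2 V < 0.7 V, so it is off. The assumption is consistent.

Only D2 conducts; I_R ≈ 3.8 mA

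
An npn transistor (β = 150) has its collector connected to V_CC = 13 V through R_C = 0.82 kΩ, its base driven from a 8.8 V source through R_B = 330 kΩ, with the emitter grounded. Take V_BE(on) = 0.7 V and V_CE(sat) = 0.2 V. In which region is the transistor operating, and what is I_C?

Assume active. Base-emitter loop: I_B = (V_BB − V_BE)/R_B = (8.8 − 0.7)/330 = 0.0245 mA.
I_C = β·I_B = 150×0.0245 = 3.68 mA.
V_CE = V_CC − I_C·R_C = 13 − 3.68×0.82 = 9.98 V > V_CE(sat), so the active-region assumption holds.

active; I_C ≈ 3.7 mA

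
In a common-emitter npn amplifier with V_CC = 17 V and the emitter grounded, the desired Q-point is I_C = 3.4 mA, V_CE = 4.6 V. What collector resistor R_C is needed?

Collector loop: V_CC = I_C·R_C + V_CE.
R_C = (V_CC − V_CE)/I_C = (17 − 4.6)/3.4 = 3.65 kΩ.

R_C ≈ 3.6 kΩ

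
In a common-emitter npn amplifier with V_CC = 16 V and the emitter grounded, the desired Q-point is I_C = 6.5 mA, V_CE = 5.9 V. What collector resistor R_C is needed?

R_C ≈ 1.6 kΩ

Collector loop: V_CC = I_C·R_C + V_CE.
R_C = (V_CC − V_CE)/I_C = (16 − 5.9)/6.5 = 1.55 kΩ.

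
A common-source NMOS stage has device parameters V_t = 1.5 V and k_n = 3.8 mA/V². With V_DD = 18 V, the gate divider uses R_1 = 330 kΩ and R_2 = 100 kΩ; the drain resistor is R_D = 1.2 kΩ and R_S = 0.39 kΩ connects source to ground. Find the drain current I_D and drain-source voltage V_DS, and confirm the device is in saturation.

V_G = V_DD·R_2/(R_1+R_2) = 18×100/430 = 4.19 V.
Assume saturation: I_D = (k_n/2)(V_GS − V_t)² with V_GS = V_G − I_D·R_S = 4.19 − 0.39·I_D.
Substituting gives 0.289·I_D² − 4.98·I_D + 13.7 = 0, with roots I_D = 3.44 or 13.8 mA.
The root I_D = 13.8 mA gives V_GS = -1.19 V ≤ V_t, so take I_D = 3.44 mA.
Then V_GS = 2.85 V and V_DS = V_DD − I_D(R_D+R_S) = 18 − 3.44×1.59 = 12.5 V.
Saturation requires V_DS ≥ V_GS − V_t = 1.35 V; 12.5 ≥ 1.35 ✓.

I_D ≈ 3.4 mA, V_DS ≈ 13 V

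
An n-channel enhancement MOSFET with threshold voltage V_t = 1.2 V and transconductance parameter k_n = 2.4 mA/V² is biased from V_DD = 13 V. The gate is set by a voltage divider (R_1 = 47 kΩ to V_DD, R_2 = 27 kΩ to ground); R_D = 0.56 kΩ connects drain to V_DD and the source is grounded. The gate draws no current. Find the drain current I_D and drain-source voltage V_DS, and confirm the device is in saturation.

I_D ≈ 15 mA, V_DS ≈ 4.6 V

V_G = V_DD·R_2/(R_1+R_2) = 13×27/74 = 4.74 V. With the source grounded, V_GS = V_G = 4.74 V.
Assume saturation: I_D = (k_n/2)(V_GS − V_t)² = (2.4/2)×(4.74 − 1.2)² = 1.2×3.54² = 15.1 mA.
V_DS = V_DD − I_D·R_D = 13 − 15.1×0.56 = 4.56 V.
Saturation requires V_DS ≥ V_GS − V_t = 3.54 V; 4.56 ≥ 3.54 ✓.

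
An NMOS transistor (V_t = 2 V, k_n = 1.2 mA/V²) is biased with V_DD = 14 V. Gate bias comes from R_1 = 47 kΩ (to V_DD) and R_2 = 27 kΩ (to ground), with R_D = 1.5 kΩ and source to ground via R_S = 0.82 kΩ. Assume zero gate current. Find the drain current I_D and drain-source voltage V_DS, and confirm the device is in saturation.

V_G = V_DD·R_2/(R_1+R_2) = 14×27/74 = 5.11 V.
Assume saturation: I_D = (k_n/2)(V_GS − V_t)² with V_GS = V_G − I_D·R_S = 5.11 − 0.82·I_D.
Substituting gives 0.403·I_D² − 4.06·I_D + 5.8 = 0, with roots I_D = 1.72 or 8.34 mA.
The root I_D = 8.34 mA gives V_GS = -1.73 V ≤ V_t, so take I_D = 1.72 mA.
Then V_GS = 3.69 V and V_DS = V_DD − I_D(R_D+R_S) = 14 − 1.72×2.32 = 10 V.
Saturation requires V_DS ≥ V_GS − V_t = 1.69 V; 10 ≥ 1.69 ✓.

I_D ≈ 1.7 mA, V_DS ≈ 10 V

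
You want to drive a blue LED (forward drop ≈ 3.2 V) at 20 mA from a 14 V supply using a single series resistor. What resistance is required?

The resistor drops V_S − V_D = 14 − 3.2 = 10.8 V at 20 mA.
R = 10.8 V / 20 mA = 0.54 kΩ.

R ≈ 0.54 kΩ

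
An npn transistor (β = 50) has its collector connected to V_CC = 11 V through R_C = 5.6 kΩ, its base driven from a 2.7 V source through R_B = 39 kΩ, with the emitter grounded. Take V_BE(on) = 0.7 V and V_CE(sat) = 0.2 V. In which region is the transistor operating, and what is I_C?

Assume active: I_B = (2.7 − 0.7)/39 = 0.0513 mA, giving I_C = β·I_B = 2.56 mA.
But then V_CE = 11 − 2.56×5.6 = -3.36 V < V_CE(sat) = 0.2 V — impossible in the active region.
So the transistor is saturated. With V_CE = 0.2 V, I_C = (V_CC − 0.2)/R_C = 10.8/5.6 = 1.93 mA.
Check: β·I_B = 2.56 mA > I_C = 1.93 mA, confirming saturation.

saturation; I_C ≈ 1.9 mA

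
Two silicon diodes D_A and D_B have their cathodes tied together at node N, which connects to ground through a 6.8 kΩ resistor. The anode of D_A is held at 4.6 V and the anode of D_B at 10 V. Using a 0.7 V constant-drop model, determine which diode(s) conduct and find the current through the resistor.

Assume both conduct. Then node N would need to be at both 4.6−0.7 = 3.9 V and 10−0.7 = 9.3 V, which is impossible.
Assume only D_B conducts: V_N = 10 − 0.7 = 9.3 V, so I_R = 9.3/6.8 = 1.37 mA.
Check D_A: its anode-to-cathode voltage is 4.6 − 9.3 = -4.7 V < 0.7 V, so it is off. The assumption is consistent.

Only D_B conducts; I_R ≈ 1.4 mA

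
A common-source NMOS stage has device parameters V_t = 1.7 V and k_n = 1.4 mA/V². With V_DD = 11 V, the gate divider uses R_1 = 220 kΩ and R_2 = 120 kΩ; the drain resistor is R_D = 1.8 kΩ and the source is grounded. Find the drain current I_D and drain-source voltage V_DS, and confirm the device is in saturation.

I_D ≈ 3.3 mA, V_DS ≈ 5 V

V_G = V_DD·R_2/(R_1+R_2) = 11×120/340 = 3.88 V. With the source grounded, V_GS = V_G = 3.88 V.
Assume saturation: I_D = (k_n/2)(V_GS − V_t)² = (1.4/2)×(3.88 − 1.7)² = 0.7×2.18² = 3.33 mA.
V_DS = V_DD − I_D·R_D = 11 − 3.33×1.8 = 5 V.
Saturation requires V_DS ≥ V_GS − V_t = 2.18 V; 5 ≥ 2.18 ✓.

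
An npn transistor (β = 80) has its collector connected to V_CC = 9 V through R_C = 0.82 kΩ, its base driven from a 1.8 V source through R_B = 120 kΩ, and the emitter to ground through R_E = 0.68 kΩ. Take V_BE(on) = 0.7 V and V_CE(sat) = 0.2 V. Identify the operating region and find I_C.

Assume active. Base-emitter loop: I_B = (V_BB − V_BE)/(R_B + (β+1)R_E) = (1.8 − 0.7)/(120 + 81×0.68) = 0.00628 mA.
I_C = β·I_B = 80×0.00628 = 0.503 mA.
V_CE = V_CC − I_C·R_C − I_E·R_E = 9 − 0.503×0.82 − 0.509×0.68 = 8.24 V > V_CE(sat), so the active-region assumption holds.

active; I_C ≈ 0.5 mA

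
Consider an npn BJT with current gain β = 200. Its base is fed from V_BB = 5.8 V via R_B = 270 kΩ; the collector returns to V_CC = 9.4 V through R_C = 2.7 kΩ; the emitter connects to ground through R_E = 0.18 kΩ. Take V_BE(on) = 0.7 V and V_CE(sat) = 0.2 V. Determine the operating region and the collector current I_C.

Assume active: I_B = (5.8 − 0.7)/(270 + 201×0.18) = 0.0167 mA, I_C = β·I_B = 3.33 mA.
Then V_CE = 9.4 − 3.33×2.7 − 3.35×0.18 = -0.197 V < 0.2 V — the active assumption fails.
Re-solve with V_CE = 0.2 V. KCL at the emitter: V_E/R_E = (V_BB−0.7−V_E)/R_B + (V_CC−0.2−V_E)/R_C, giving V_E = 0.578 V.
I_C = (V_CC − 0.2 − V_E)/R_C = (9.2 − 0.578)/2.7 = 3.19 mA.
Check: I_B = (5.1 − 0.578)/270 = 0.0167 mA, and β·I_B = 3.35 mA > I_C, confirming saturation.

saturation; I_C ≈ 3.2 mA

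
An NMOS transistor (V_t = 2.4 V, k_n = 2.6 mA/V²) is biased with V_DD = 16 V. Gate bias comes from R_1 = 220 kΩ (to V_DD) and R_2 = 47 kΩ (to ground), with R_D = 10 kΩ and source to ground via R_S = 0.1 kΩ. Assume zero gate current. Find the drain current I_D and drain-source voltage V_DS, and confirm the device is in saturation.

I_D ≈ 0.2 mA, V_DS ≈ 14 V

V_G = V_DD·R_2/(R_1+R_2) = 16×47/267 = 2.82 V.
Assume saturation: I_D = (k_n/2)(V_GS − V_t)² with V_GS = V_G − I_D·R_S = 2.82 − 0.1·I_D.
Substituting gives 0.013·I_D² − 1.11·I_D + 0.225 = 0, with roots I_D = 0.204 or 85 mA.
The root I_D = 85 mA gives V_GS = -5.69 V ≤ V_t, so take I_D = 0.204 mA.
Then V_GS = 2.8 V and V_DS = V_DD − I_D(R_D+R_S) = 16 − 0.204×10.1 = 13.9 V.
Saturation requires V_DS ≥ V_GS − V_t = 0.396 V; 13.9 ≥ 0.396 ✓.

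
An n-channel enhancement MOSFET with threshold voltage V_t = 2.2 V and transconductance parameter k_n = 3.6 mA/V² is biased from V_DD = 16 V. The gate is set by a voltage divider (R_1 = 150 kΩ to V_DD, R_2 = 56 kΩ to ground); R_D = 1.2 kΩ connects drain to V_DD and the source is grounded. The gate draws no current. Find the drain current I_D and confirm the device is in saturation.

V_G = V_DD·R_2/(R_1+R_2) = 16×56/206 = 4.35 V. With the source grounded, V_GS = V_G = 4.35 V.
Assume saturation: I_D = (k_n/2)(V_GS − V_t)² = (3.6/2)×(4.35 − 2.2)² = 1.8×2.15² = 8.32 mA.
V_DS = V_DD − I_D·R_D = 16 − 8.32×1.2 = 6.02 V.
Saturation requires V_DS ≥ V_GS − V_t = 2.15 V; 6.02 ≥ 2.15 ✓.

I_D ≈ 8.3 mA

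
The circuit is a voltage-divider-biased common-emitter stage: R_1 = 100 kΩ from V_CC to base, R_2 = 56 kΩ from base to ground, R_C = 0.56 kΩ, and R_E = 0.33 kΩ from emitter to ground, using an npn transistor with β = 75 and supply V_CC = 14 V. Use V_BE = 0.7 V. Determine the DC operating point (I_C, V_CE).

Thevenize the base divider: V_Th = V_CC·R_2/(R_1+R_2) = 14×56/156 = 5.03 V, R_Th = R_1‖R_2 = 35.9 kΩ.
Base-emitter loop: V_Th = I_B·R_Th + V_BE + (β+1)I_B·R_E, so I_B = (5.03 − 0.7) / (35.9 + 76×0.33) = 0.0709 mA.
I_C = β·I_B = 75×0.0709 = 5.32 mA, and I_E = (β+1)I_B = 5.39 mA.
V_CE = V_CC − I_C·R_C − I_E·R_E = 14 − 5.32×0.56 − 5.39×0.33 = 9.24 V.
V_CE = 9.24 V > 0.2 V confirms active-region operation.

I_C ≈ 5.3 mA, V_CE ≈ 9.2 V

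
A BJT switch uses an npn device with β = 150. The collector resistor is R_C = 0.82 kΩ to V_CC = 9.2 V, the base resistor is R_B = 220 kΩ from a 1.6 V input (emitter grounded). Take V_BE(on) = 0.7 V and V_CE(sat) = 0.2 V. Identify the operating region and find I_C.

Assume active. Base-emitter loop: I_B = (V_BB − V_BE)/R_B = (1.6 − 0.7)/220 = 0.00409 mA.
I_C = β·I_B = 150×0.00409 = 0.614 mA.
V_CE = V_CC − I_C·R_C = 9.2 − 0.614×0.82 = 8.7 V > V_CE(sat), so the active-region assumption holds.

active; I_C ≈ 0.61 mA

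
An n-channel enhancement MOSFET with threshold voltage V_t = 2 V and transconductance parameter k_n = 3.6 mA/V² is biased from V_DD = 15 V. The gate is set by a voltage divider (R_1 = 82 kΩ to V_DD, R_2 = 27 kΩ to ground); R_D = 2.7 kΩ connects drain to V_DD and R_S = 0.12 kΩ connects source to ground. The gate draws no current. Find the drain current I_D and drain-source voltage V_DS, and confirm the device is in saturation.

V_G = V_DD·R_2/(R_1+R_2) = 15×27/109 = 3.72 V.
Assume saturation: I_D = (k_n/2)(V_GS − V_t)² with V_GS = V_G − I_D·R_S = 3.72 − 0.12·I_D.
Substituting gives 0.0259·I_D² − 1.74·I_D + 5.3 = 0, with roots I_D = 3.19 or 64 mA.
The root I_D = 64 mA gives V_GS = -3.96 V ≤ V_t, so take I_D = 3.19 mA.
Then V_GS = 3.33 V and V_DS = V_DD − I_D(R_D+R_S) = 15 − 3.19×2.82 = 5.99 V.
Saturation requires V_DS ≥ V_GS − V_t = 1.33 V; 5.99 ≥ 1.33 ✓.

I_D ≈ 3.2 mA, V_DS ≈ 6 V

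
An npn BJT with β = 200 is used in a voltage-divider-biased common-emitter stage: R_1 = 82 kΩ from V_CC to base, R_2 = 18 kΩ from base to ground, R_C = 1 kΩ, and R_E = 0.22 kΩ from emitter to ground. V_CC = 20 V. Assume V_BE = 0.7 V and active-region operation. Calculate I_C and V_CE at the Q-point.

Thevenize the base divider: V_Th = V_CC·R_2/(R_1+R_2) = 20×18/100 = 3.6 V, R_Th = R_1‖R_2 = 14.8 kΩ.
Base-emitter loop: V_Th = I_B·R_Th + V_BE + (β+1)I_B·R_E, so I_B = (3.6 − 0.7) / (14.8 + 201×0.22) = 0.0492 mA.
I_C = β·I_B = 200×0.0492 = 9.83 mA, and I_E = (β+1)I_B = 9.88 mA.
V_CE = V_CC − I_C·R_C − I_E·R_E = 20 − 9.83×1 − 9.88×0.22 = 7.99 V.
V_CE = 7.99 V > 0.2 V confirms active-region operation.

I_C ≈ 9.8 mA, V_CE ≈ 8 V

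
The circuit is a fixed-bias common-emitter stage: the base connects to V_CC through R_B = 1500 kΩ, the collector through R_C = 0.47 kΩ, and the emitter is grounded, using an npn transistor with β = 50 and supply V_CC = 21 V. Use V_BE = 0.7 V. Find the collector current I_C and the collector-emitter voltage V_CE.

I_C ≈ 0.68 mA, V_CE ≈ 21 V

Base loop: V_CC = I_B·R_B + V_BE, so I_B = (21 − 0.7)/1500 kΩ = 0.0135 mA.
In the active region I_C = β·I_B = 50 × 0.0135 = 0.677 mA.
Collector loop: V_CE = V_CC − I_C·R_C = 21 − 0.677×0.47 = 20.7 V.
Since V_CE = 20.7 V > V_CE(sat) ≈ 0.2 V, the transistor is in the active region as assumed.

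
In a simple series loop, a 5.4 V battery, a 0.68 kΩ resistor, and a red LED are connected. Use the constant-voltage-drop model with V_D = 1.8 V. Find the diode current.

KVL around the loop: 5.4 = V_D + I·R = 1.8 + I × 0.68 kΩ.
So I = (5.4 − 1.8) / 0.68 kΩ = 3.6 / 0.68 = 5.29 mA.

I ≈ 5.3 mA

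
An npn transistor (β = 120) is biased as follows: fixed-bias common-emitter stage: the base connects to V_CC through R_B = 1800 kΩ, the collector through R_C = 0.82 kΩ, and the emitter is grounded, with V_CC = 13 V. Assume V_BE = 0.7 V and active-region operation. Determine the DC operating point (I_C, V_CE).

I_C ≈ 0.82 mA, V_CE ≈ 12 V

Base loop: V_CC = I_B·R_B + V_BE, so I_B = (13 − 0.7)/1800 kΩ = 0.00683 mA.
In the active region I_C = β·I_B = 120 × 0.00683 = 0.82 mA.
Collector loop: V_CE = V_CC − I_C·R_C = 13 − 0.82×0.82 = 12.3 V.
Since V_CE = 12.3 V > V_CE(sat) ≈ 0.2 V, the transistor is in the active region as assumed.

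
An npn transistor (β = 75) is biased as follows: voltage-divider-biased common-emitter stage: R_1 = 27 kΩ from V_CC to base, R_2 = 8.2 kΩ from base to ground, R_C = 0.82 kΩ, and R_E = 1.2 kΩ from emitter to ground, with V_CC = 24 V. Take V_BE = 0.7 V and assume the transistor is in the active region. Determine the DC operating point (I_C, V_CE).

Thevenize the base divider: V_Th = V_CC·R_2/(R_1+R_2) = 24×8.2/35.2 = 5.59 V, R_Th = R_1‖R_2 = 6.29 kΩ.
Base-emitter loop: V_Th = I_B·R_Th + V_BE + (β+1)I_B·R_E, so I_B = (5.59 − 0.7) / (6.29 + 76×1.2) = 0.0502 mA.
I_C = β·I_B = 75×0.0502 = 3.76 mA, and I_E = (β+1)I_B = 3.81 mA.
V_CE = V_CC − I_C·R_C − I_E·R_E = 24 − 3.76×0.82 − 3.81×1.2 = 16.3 V.
V_CE = 16.3 V > 0.2 V confirms active-region operation.

I_C ≈ 3.8 mA, V_CE ≈ 16 V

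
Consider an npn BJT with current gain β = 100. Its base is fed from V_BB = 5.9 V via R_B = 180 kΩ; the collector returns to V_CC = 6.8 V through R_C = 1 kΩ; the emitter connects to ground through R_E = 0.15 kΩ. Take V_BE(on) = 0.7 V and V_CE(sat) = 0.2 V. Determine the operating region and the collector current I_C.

active; I_C ≈ 2.7 mA

Assume active. Base-emitter loop: I_B = (V_BB − V_BE)/(R_B + (β+1)R_E) = (5.9 − 0.7)/(180 + 101×0.15) = 0.0266 mA.
I_C = β·I_B = 100×0.0266 = 2.66 mA.
V_CE = V_CC − I_C·R_C − I_E·R_E = 6.8 − 2.66×1 − 2.69×0.15 = 3.73 V > V_CE(sat), so the active-region assumption holds.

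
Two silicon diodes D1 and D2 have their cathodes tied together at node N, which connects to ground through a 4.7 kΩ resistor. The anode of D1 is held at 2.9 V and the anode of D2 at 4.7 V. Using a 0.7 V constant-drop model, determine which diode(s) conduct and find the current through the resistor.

Only D2 conducts; I_R ≈ 0.85 mA

Assume both conduct. Then node N would need to be at both 2.9−0.7 = 2.2 V and 4.7−0.7 = 4 V, which is impossible.
Assume only D2 conducts: V_N = 4.7 − 0.7 = 4 V, so I_R = 4/4.7 = 0.851 mA.
Check D1: its anode-to-cathode voltage is 2.9 − 4 = -1.1 V < 0.7 V, so it is off. The assumption is consistent.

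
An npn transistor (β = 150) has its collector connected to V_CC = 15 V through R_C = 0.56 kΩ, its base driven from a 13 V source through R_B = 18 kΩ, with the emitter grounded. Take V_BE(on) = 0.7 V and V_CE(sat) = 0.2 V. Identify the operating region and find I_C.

saturation; I_C ≈ 26 mA

Assume active: I_B = (13 − 0.7)/18 = 0.683 mA, giving I_C = β·I_B = 102 mA.
But then V_CE = 15 − 102×0.56 = -42.4 V < V_CE(sat) = 0.2 V — impossible in the active region.
So the transistor is saturated. With V_CE = 0.2 V, I_C = (V_CC − 0.2)/R_C = 14.8/0.56 = 26.4 mA.
Check: β·I_B = 102 mA > I_C = 26.4 mA, confirming saturation.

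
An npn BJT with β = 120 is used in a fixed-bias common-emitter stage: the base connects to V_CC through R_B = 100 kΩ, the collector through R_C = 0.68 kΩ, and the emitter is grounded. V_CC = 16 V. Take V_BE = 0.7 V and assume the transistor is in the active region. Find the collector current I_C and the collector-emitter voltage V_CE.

I_C ≈ 18 mA, V_CE ≈ 3.5 V

Base loop: V_CC = I_B·R_B + V_BE, so I_B = (16 − 0.7)/100 kΩ = 0.153 mA.
In the active region I_C = β·I_B = 120 × 0.153 = 18.4 mA.
Collector loop: V_CE = V_CC − I_C·R_C = 16 − 18.4×0.68 = 3.52 V.
Since V_CE = 3.52 V > V_CE(sat) ≈ 0.2 V, the transistor is in the active region as assumed.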